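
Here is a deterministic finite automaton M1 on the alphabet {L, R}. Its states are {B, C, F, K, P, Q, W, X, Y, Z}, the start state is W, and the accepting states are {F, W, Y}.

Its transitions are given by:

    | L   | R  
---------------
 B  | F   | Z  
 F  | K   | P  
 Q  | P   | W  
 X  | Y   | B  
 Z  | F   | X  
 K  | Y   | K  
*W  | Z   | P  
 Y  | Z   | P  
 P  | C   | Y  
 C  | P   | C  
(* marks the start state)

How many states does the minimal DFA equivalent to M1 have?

Reachable states from the start: {B,C,F,K,P,W,X,Y,Z}. Unreachable: {Q} — drop them.
P0 = {F,W,Y} | {B,C,K,P,X,Z}.
On input L, block {B,C,K,P,X,Z} splits into {B,K,X,Z} and {C,P}.
Refine {C,P} on symbol R: members go to different blocks, giving {P} and {C}.
Stable partition: {F,W,Y} | {B,K,X,Z} | {P} | {C} — 4 equivalence classes.

4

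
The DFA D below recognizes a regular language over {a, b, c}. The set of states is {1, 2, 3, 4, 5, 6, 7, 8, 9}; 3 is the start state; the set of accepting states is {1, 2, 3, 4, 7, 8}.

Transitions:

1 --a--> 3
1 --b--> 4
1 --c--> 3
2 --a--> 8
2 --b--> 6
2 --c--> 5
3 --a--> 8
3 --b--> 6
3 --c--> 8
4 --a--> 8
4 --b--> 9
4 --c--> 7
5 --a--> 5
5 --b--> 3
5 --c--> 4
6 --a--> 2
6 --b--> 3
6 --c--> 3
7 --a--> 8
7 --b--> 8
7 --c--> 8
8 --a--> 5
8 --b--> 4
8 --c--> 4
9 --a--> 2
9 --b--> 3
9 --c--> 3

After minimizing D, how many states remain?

First remove the unreachable states {1}; 8 states remain.
Initial partition by acceptance: {2,3,4,7,8} | {5,6,9}.
Refine {2,3,4,7,8} on symbol a: members go to different blocks, giving {2,3,4,7} and {8}.
On input b, block {2,3,4,7} splits into {2,3,4} and {7}.
Split {2,3,4} by δ(·,c) → {2} and {3} and {4}.
On input a, block {5,6,9} splits into {6,9} and {5}.
The partition is now stable with 7 blocks: {2} | {6,9} | {8} | {7} | {3} | {4} | {5}.

7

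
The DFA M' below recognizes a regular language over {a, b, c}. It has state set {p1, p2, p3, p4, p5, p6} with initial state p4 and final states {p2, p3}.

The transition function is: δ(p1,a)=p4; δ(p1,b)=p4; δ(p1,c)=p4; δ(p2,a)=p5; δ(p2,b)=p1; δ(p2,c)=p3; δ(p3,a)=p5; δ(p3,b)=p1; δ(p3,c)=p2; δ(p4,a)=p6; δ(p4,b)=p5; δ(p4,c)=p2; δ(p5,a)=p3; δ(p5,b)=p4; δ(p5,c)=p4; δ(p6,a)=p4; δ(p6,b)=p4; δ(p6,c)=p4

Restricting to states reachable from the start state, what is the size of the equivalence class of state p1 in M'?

P0 = {p2,p3} | {p1,p4,p5,p6}.
Refine {p1,p4,p5,p6} on symbol a: members go to different blocks, giving {p1,p4,p6} and {p5}.
Split {p1,p4,p6} by δ(·,b) → {p1,p6} and {p4}.
No further refinement is possible. Final partition (4 blocks): {p2,p3} | {p1,p6} | {p5} | {p4}.
State p1 belongs to the block {p1,p6}, which has 2 states.

2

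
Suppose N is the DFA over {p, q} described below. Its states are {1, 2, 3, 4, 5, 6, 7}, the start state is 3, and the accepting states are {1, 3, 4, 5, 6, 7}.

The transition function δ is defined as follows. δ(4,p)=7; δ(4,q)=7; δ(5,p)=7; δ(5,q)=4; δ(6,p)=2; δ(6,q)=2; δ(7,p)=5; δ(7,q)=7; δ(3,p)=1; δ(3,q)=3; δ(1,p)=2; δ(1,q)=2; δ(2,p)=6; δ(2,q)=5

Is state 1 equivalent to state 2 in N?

No

Every state is reachable, so we keep all 7.
Initial partition by acceptance: {1,3,4,5,6,7} | {2}.
Refine {1,3,4,5,6,7} on symbol p: members go to different blocks, giving {3,4,5,7} and {1,6}.
On input p, block {3,4,5,7} splits into {4,5,7} and {3}.
The partition is now stable with 4 blocks: {4,5,7} | {2} | {1,6} | {3}.
1 and 2 end up in different blocks, so they are distinguishable. For instance, the string 'ε' is accepted from only 1.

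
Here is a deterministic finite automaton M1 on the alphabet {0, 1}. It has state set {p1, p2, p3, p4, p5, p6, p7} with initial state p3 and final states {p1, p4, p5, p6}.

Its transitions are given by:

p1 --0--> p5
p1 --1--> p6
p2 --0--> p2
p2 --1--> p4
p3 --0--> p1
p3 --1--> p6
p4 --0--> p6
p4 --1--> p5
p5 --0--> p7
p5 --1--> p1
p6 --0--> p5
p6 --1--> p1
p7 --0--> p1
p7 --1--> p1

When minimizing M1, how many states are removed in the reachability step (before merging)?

Starting at p3 and following transitions, the reachable set is {p1, p3, p5, p6, p7}. That leaves p2, p4 unreachable — 2 in total.

2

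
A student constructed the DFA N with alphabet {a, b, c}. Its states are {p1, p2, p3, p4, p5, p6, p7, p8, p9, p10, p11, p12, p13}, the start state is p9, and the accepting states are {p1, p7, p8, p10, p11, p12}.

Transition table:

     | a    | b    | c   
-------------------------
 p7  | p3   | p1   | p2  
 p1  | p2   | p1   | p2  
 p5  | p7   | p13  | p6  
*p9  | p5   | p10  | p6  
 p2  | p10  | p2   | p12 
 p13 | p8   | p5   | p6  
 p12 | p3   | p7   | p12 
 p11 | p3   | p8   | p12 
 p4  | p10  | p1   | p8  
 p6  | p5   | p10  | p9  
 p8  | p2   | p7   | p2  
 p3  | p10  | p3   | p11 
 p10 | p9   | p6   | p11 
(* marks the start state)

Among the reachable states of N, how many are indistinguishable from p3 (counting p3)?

2

Reachable states from the start: {p1,p2,p3,p5,p6,p7,p8,p9,p10,p11,p12,p13}. Unreachable: {p4} — drop them.
P0 = {p1,p7,p8,p10,p11,p12} | {p2,p3,p5,p6,p9,p13}.
Refine {p1,p7,p8,p10,p11,p12} on symbol b: members go to different blocks, giving {p1,p7,p8,p11,p12} and {p10}.
Split {p1,p7,p8,p11,p12} by δ(·,c) → {p1,p7,p8} and {p11,p12}.
Split {p2,p3,p5,p6,p9,p13} by δ(·,a) → {p2,p3} and {p5,p13} and {p6,p9}.
No further refinement is possible. Final partition (6 blocks): {p1,p7,p8} | {p2,p3} | {p10} | {p11,p12} | {p5,p13} | {p6,p9}.
The equivalence class containing p3 is {p2,p3}, of size 2.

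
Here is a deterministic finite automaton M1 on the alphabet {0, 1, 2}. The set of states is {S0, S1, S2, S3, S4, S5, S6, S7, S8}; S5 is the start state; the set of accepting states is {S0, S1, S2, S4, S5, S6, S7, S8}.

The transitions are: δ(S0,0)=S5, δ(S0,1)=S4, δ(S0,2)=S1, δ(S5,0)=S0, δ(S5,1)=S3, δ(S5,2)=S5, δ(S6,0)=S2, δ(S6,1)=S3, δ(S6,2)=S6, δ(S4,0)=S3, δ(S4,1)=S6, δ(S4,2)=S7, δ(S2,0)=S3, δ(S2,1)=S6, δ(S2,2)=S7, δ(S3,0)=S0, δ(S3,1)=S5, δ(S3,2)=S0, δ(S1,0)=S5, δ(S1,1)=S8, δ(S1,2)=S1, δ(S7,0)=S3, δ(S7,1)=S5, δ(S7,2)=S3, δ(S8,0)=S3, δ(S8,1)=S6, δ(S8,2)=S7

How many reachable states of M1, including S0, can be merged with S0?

Every state is reachable, so we keep all 9.
Start with accepting vs non-accepting: {S0,S1,S2,S4,S5,S6,S7,S8} | {S3}.
Split {S0,S1,S2,S4,S5,S6,S7,S8} by δ(·,0) → {S0,S1,S5,S6} and {S2,S4,S7,S8}.
Refine {S0,S1,S5,S6} on symbol 0: members go to different blocks, giving {S0,S1,S5} and {S6}.
On input 1, block {S0,S1,S5} splits into {S0,S1} and {S5}.
On input 1, block {S2,S4,S7,S8} splits into {S2,S4,S8} and {S7}.
No further refinement is possible. Final partition (6 blocks): {S0,S1} | {S3} | {S2,S4,S8} | {S6} | {S5} | {S7}.
The equivalence class containing S0 is {S0,S1}, of size 2.

2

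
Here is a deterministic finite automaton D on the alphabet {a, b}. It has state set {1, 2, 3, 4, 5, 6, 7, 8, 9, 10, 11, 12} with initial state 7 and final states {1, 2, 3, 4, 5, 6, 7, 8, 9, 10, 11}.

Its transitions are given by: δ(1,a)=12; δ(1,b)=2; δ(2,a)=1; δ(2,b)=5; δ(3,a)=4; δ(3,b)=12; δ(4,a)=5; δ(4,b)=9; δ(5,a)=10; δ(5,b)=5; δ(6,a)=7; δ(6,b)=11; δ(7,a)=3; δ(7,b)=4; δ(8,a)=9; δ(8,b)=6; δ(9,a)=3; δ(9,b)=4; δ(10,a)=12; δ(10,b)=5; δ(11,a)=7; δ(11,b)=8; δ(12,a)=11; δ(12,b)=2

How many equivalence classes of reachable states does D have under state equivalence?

Every state is reachable, so we keep all 12.
Start with accepting vs non-accepting: {1,2,3,4,5,6,7,8,9,10,11} | {12}.
On input a, block {1,2,3,4,5,6,7,8,9,10,11} splits into {2,3,4,5,6,7,8,9,11} and {1,10}.
Split {2,3,4,5,6,7,8,9,11} by δ(·,a) → {3,4,6,7,8,9,11} and {2,5}.
Refine {3,4,6,7,8,9,11} on symbol a: members go to different blocks, giving {3,6,7,8,9,11} and {4}.
On input a, block {3,6,7,8,9,11} splits into {6,7,8,9,11} and {3}.
Split {6,7,8,9,11} by δ(·,a) → {6,8,11} and {7,9}.
The partition is now stable with 7 blocks: {6,8,11} | {12} | {1,10} | {2,5} | {4} | {3} | {7,9}.

7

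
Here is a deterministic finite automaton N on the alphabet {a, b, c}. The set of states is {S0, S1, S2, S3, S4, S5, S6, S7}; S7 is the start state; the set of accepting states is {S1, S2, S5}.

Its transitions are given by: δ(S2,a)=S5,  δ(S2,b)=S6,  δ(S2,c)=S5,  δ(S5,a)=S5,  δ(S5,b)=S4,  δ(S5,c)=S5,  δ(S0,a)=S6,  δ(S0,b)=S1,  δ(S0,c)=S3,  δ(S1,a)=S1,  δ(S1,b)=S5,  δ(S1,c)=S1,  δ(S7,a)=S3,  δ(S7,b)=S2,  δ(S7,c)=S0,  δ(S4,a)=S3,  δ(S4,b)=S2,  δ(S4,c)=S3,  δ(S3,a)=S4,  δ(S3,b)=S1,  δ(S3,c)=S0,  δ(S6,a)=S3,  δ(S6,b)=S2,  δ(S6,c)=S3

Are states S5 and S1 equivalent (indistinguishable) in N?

No

Every state is reachable, so we keep all 8.
Start with accepting vs non-accepting: {S1,S2,S5} | {S0,S3,S4,S6,S7}.
Split {S1,S2,S5} by δ(·,b) → {S2,S5} and {S1}.
Refine {S0,S3,S4,S6,S7} on symbol b: members go to different blocks, giving {S4,S6,S7} and {S0,S3}.
Stable partition: {S2,S5} | {S4,S6,S7} | {S1} | {S0,S3} — 4 equivalence classes.
S5 and S1 end up in different blocks, so they are distinguishable. For instance, the string 'b' is accepted from only S1.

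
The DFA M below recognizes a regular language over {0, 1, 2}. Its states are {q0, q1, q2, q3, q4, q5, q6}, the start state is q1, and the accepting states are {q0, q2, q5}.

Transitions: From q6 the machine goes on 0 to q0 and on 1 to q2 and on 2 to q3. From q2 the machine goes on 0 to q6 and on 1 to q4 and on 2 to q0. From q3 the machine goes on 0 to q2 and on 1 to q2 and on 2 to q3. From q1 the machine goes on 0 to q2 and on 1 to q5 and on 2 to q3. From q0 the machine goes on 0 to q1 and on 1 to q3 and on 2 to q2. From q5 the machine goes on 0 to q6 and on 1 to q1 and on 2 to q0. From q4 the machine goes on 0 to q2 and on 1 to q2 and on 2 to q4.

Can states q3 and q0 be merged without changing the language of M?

Start with accepting vs non-accepting: {q0,q2,q5} | {q1,q3,q4,q6}.
The partition is now stable with 2 blocks: {q0,q2,q5} | {q1,q3,q4,q6}.
q3 and q0 end up in different blocks, so they are distinguishable. For instance, the string 'ε' is accepted from only q0.

No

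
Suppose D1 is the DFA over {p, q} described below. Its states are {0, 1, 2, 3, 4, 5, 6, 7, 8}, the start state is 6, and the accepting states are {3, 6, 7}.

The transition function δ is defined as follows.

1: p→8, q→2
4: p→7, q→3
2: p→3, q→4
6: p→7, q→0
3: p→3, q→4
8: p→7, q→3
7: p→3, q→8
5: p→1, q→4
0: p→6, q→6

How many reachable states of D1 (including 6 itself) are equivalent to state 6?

First remove the unreachable states {1,2,5}; 6 states remain.
P0 = {3,6,7} | {0,4,8}.
The partition is now stable with 2 blocks: {3,6,7} | {0,4,8}.
State 6 belongs to the block {3,6,7}, which has 3 states.

3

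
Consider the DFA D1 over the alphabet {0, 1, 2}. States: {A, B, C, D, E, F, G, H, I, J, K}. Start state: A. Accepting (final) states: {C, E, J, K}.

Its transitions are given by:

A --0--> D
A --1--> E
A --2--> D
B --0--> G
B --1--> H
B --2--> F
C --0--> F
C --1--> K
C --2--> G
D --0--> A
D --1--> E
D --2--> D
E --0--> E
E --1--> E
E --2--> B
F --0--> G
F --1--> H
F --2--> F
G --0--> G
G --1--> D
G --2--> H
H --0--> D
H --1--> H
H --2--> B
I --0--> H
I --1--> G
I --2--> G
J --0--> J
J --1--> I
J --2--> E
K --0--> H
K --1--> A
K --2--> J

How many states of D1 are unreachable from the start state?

BFS from A reaches {A, B, D, E, F, G, H}; the 4 state(s) C, I, J, K are never visited.

4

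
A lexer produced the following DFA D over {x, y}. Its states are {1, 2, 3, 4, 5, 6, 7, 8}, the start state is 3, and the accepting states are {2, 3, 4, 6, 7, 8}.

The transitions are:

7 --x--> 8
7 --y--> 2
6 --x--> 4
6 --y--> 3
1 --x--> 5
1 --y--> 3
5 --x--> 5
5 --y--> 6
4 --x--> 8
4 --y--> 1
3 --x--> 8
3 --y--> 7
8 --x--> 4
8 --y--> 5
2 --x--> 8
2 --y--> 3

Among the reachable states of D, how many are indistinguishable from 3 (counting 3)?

Every state is reachable, so we keep all 8.
P0 = {2,3,4,6,7,8} | {1,5}.
Refine {2,3,4,6,7,8} on symbol y: members go to different blocks, giving {2,3,6,7} and {4,8}.
No further refinement is possible. Final partition (3 blocks): {2,3,6,7} | {1,5} | {4,8}.
The equivalence class containing 3 is {2,3,6,7}, of size 4.

4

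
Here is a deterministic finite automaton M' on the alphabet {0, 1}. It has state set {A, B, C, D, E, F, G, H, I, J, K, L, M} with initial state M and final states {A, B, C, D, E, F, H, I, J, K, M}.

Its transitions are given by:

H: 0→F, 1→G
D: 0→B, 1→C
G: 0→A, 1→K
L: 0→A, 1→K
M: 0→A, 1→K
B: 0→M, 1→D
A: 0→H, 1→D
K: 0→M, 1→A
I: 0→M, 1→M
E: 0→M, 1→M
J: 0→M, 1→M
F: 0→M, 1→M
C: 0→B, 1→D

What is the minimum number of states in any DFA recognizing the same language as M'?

8

First remove the unreachable states {E,I,J,L}; 9 states remain.
Initial partition by acceptance: {A,B,C,D,F,H,K,M} | {G}.
On input 1, block {A,B,C,D,F,H,K,M} splits into {A,B,C,D,F,K,M} and {H}.
Refine {A,B,C,D,F,K,M} on symbol 0: members go to different blocks, giving {B,C,D,F,K,M} and {A}.
Split {B,C,D,F,K,M} by δ(·,0) → {B,C,D,F,K} and {M}.
Refine {B,C,D,F,K} on symbol 0: members go to different blocks, giving {B,F,K} and {C,D}.
Refine {B,F,K} on symbol 1: members go to different blocks, giving {B} and {F} and {K}.
The partition is now stable with 8 blocks: {B} | {G} | {H} | {A} | {M} | {C,D} | {F} | {K}.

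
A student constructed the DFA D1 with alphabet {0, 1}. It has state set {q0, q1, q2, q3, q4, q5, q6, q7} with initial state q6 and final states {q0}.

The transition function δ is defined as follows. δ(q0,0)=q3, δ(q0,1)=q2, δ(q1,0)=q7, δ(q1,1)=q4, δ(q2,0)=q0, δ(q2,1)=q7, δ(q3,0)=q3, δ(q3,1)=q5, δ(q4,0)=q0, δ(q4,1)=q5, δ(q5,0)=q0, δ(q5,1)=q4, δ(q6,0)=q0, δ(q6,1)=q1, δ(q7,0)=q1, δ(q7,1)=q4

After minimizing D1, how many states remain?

Start with accepting vs non-accepting: {q0} | {q1,q2,q3,q4,q5,q6,q7}.
Refine {q1,q2,q3,q4,q5,q6,q7} on symbol 0: members go to different blocks, giving {q2,q4,q5,q6} and {q1,q3,q7}.
Refine {q2,q4,q5,q6} on symbol 1: members go to different blocks, giving {q2,q6} and {q4,q5}.
The partition is now stable with 4 blocks: {q0} | {q2,q6} | {q1,q3,q7} | {q4,q5}.

4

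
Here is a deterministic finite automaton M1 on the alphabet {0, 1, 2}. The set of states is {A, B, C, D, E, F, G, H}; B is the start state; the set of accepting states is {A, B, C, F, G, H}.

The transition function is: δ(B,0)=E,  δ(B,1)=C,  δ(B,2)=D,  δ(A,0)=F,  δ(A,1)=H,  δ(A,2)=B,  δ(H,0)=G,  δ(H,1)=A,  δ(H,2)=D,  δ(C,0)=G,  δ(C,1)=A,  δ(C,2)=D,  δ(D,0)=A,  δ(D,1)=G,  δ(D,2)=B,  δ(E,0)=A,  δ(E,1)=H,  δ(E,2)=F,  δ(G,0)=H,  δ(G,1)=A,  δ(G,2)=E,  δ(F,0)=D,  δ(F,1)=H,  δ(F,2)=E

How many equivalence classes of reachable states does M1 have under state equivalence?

All states are reachable from the start state.
Initial partition by acceptance: {A,B,C,F,G,H} | {D,E}.
Refine {A,B,C,F,G,H} on symbol 0: members go to different blocks, giving {A,C,G,H} and {B,F}.
On input 0, block {A,C,G,H} splits into {C,G,H} and {A}.
Stable partition: {C,G,H} | {D,E} | {B,F} | {A} — 4 equivalence classes.

4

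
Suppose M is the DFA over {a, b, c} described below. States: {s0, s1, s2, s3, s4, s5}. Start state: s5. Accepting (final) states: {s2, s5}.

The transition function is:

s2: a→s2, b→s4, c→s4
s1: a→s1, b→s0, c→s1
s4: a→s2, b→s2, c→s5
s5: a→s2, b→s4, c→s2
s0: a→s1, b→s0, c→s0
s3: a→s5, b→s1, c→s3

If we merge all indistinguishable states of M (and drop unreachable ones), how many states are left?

First remove the unreachable states {s0,s1,s3}; 3 states remain.
P0 = {s2,s5} | {s4}.
On input c, block {s2,s5} splits into {s2} and {s5}.
No further refinement is possible. Final partition (3 blocks): {s2} | {s4} | {s5}.

3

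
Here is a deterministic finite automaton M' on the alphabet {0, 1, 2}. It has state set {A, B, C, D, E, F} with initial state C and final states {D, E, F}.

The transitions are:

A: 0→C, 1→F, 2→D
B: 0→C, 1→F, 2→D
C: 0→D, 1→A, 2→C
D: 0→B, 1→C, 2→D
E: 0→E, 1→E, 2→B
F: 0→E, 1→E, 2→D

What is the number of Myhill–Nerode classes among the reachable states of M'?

P0 = {D,E,F} | {A,B,C}.
Split {D,E,F} by δ(·,0) → {E,F} and {D}.
Refine {E,F} on symbol 2: members go to different blocks, giving {E} and {F}.
On input 0, block {A,B,C} splits into {A,B} and {C}.
Stable partition: {E} | {A,B} | {D} | {F} | {C} — 5 equivalence classes.

5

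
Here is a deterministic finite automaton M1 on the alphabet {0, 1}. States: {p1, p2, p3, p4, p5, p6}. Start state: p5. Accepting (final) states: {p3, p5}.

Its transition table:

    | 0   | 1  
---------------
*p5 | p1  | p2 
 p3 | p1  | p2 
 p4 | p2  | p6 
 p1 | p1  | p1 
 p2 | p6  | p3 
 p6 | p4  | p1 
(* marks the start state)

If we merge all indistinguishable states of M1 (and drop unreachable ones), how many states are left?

Initial partition by acceptance: {p3,p5} | {p1,p2,p4,p6}.
Refine {p1,p2,p4,p6} on symbol 1: members go to different blocks, giving {p1,p4,p6} and {p2}.
Refine {p1,p4,p6} on symbol 0: members go to different blocks, giving {p1,p6} and {p4}.
On input 0, block {p1,p6} splits into {p1} and {p6}.
No further refinement is possible. Final partition (5 blocks): {p3,p5} | {p1} | {p2} | {p4} | {p6}.

5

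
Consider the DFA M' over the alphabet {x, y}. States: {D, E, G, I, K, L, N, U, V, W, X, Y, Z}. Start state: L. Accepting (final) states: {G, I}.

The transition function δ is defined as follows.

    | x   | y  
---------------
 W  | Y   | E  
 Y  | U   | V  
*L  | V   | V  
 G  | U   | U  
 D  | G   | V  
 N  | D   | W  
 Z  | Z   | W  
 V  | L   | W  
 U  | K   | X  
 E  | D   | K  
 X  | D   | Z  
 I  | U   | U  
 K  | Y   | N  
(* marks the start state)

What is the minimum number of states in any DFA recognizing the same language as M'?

First remove the unreachable states {I}; 12 states remain.
Start with accepting vs non-accepting: {G} | {D,E,K,L,N,U,V,W,X,Y,Z}.
Split {D,E,K,L,N,U,V,W,X,Y,Z} by δ(·,x) → {E,K,L,N,U,V,W,X,Y,Z} and {D}.
Split {E,K,L,N,U,V,W,X,Y,Z} by δ(·,x) → {K,L,U,V,W,Y,Z} and {E,N,X}.
On input y, block {K,L,U,V,W,Y,Z} splits into {L,V,Y,Z} and {K,U,W}.
Refine {L,V,Y,Z} on symbol x: members go to different blocks, giving {L,V,Z} and {Y}.
On input y, block {L,V,Z} splits into {V,Z} and {L}.
Refine {V,Z} on symbol x: members go to different blocks, giving {V} and {Z}.
On input y, block {E,N,X} splits into {E,N} and {X}.
Split {K,U,W} by δ(·,x) → {K,W} and {U}.
The partition is now stable with 10 blocks: {G} | {V} | {D} | {E,N} | {K,W} | {Y} | {L} | {Z} | {X} | {U}.

10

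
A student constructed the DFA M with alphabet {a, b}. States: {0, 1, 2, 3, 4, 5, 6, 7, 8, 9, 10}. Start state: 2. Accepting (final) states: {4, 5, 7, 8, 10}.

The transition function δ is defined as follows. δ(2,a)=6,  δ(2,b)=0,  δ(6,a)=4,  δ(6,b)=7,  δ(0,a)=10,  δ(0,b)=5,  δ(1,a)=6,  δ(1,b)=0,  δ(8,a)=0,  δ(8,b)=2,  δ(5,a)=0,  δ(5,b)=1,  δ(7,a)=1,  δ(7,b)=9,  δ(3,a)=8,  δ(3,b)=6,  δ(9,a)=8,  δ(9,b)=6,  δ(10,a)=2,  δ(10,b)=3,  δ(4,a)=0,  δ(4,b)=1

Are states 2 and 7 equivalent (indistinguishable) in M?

All states are reachable from the start state.
P0 = {4,5,7,8,10} | {0,1,2,3,6,9}.
On input a, block {0,1,2,3,6,9} splits into {0,3,6,9} and {1,2}.
Refine {4,5,7,8,10} on symbol a: members go to different blocks, giving {4,5,8} and {7,10}.
Refine {0,3,6,9} on symbol a: members go to different blocks, giving {3,6,9} and {0}.
On input b, block {3,6,9} splits into {3,9} and {6}.
The partition is now stable with 6 blocks: {4,5,8} | {3,9} | {1,2} | {7,10} | {0} | {6}.
2 and 7 end up in different blocks, so they are distinguishable. For instance, the string 'ε' is accepted from only 7.

No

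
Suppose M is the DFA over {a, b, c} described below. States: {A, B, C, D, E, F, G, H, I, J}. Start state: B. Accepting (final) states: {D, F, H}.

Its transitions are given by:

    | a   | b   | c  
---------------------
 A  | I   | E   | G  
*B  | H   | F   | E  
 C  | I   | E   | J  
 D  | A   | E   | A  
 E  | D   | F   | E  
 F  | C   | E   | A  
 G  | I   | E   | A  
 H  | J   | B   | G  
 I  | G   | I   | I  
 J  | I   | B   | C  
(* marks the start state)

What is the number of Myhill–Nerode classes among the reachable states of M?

Initial partition by acceptance: {D,F,H} | {A,B,C,E,G,I,J}.
Refine {A,B,C,E,G,I,J} on symbol a: members go to different blocks, giving {A,C,G,I,J} and {B,E}.
Split {A,C,G,I,J} by δ(·,b) → {A,C,G,J} and {I}.
The partition is now stable with 4 blocks: {D,F,H} | {A,C,G,J} | {B,E} | {I}.

4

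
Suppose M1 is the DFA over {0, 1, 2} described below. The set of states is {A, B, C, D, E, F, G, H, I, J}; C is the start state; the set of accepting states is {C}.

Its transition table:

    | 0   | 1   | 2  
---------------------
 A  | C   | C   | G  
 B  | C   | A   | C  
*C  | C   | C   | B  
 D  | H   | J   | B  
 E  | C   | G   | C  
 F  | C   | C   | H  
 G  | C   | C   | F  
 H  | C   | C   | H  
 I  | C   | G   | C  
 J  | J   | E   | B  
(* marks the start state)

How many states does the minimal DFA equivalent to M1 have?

3

States {D,E,I,J} cannot be reached from the start state, so discard them.
Initial partition by acceptance: {C} | {A,B,F,G,H}.
Split {A,B,F,G,H} by δ(·,1) → {A,F,G,H} and {B}.
The partition is now stable with 3 blocks: {C} | {A,F,G,H} | {B}.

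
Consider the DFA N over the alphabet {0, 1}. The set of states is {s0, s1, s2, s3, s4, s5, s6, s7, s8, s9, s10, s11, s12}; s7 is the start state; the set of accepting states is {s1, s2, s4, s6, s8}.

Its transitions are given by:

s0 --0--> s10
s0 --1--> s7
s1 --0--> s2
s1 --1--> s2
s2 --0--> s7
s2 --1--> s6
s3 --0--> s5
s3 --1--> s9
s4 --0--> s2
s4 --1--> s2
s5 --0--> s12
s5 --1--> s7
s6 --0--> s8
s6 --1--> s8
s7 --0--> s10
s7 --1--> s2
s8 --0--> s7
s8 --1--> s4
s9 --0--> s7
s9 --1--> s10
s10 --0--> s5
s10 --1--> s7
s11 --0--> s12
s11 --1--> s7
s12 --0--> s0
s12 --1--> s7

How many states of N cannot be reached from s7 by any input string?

No path from s7 leads to s1, s3, s9, s11; the other 9 states are all reachable.

4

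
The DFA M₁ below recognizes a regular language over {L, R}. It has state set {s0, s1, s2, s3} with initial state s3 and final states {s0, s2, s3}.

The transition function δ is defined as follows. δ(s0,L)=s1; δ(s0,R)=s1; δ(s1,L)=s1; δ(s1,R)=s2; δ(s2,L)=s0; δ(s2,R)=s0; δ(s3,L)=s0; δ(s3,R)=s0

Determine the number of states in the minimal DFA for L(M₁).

Every state is reachable, so we keep all 4.
Start with accepting vs non-accepting: {s0,s2,s3} | {s1}.
Refine {s0,s2,s3} on symbol L: members go to different blocks, giving {s2,s3} and {s0}.
The partition is now stable with 3 blocks: {s2,s3} | {s1} | {s0}.

3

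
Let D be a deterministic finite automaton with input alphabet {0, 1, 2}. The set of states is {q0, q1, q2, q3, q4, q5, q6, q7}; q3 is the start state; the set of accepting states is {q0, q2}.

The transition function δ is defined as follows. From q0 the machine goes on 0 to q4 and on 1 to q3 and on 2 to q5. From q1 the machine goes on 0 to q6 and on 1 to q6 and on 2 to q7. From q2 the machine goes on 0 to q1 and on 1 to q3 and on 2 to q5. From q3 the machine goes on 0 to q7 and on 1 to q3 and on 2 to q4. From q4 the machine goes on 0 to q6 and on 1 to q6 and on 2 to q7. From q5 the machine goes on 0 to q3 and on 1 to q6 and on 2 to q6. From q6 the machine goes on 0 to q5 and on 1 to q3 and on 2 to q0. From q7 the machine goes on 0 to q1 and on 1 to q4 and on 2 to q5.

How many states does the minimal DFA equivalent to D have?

First remove the unreachable states {q2}; 7 states remain.
Initial partition by acceptance: {q0} | {q1,q3,q4,q5,q6,q7}.
On input 2, block {q1,q3,q4,q5,q6,q7} splits into {q1,q3,q4,q5,q7} and {q6}.
On input 0, block {q1,q3,q4,q5,q7} splits into {q3,q5,q7} and {q1,q4}.
Split {q3,q5,q7} by δ(·,0) → {q3,q5} and {q7}.
On input 0, block {q3,q5} splits into {q3} and {q5}.
Stable partition: {q0} | {q3} | {q6} | {q1,q4} | {q7} | {q5} — 6 equivalence classes.

6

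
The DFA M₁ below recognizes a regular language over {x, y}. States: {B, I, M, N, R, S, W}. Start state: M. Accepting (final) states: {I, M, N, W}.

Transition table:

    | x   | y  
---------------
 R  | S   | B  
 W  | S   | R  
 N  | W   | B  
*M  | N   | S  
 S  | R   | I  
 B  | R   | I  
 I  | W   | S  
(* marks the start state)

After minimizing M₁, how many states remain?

Every state is reachable, so we keep all 7.
P0 = {I,M,N,W} | {B,R,S}.
Split {I,M,N,W} by δ(·,x) → {I,M,N} and {W}.
Split {I,M,N} by δ(·,x) → {I,N} and {M}.
Refine {B,R,S} on symbol y: members go to different blocks, giving {B,S} and {R}.
Stable partition: {I,N} | {B,S} | {W} | {M} | {R} — 5 equivalence classes.

5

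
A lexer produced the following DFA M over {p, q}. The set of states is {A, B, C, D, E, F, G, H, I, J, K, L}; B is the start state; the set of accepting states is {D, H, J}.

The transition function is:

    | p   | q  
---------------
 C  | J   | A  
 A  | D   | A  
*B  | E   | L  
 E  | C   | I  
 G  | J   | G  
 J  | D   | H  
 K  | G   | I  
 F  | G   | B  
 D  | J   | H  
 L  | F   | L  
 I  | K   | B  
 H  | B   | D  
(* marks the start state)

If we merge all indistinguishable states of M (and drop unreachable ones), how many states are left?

Every state is reachable, so we keep all 12.
P0 = {D,H,J} | {A,B,C,E,F,G,I,K,L}.
On input p, block {D,H,J} splits into {D,J} and {H}.
On input p, block {A,B,C,E,F,G,I,K,L} splits into {B,E,F,I,K,L} and {A,C,G}.
Refine {B,E,F,I,K,L} on symbol p: members go to different blocks, giving {B,I,L} and {E,F,K}.
The partition is now stable with 5 blocks: {D,J} | {B,I,L} | {H} | {A,C,G} | {E,F,K}.

5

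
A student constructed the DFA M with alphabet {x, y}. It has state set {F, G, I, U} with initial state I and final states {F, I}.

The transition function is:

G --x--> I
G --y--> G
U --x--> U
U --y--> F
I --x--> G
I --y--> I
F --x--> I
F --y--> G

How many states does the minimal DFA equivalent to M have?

States {F,U} cannot be reached from the start state, so discard them.
Start with accepting vs non-accepting: {I} | {G}.
Stable partition: {I} | {G} — 2 equivalence classes.

2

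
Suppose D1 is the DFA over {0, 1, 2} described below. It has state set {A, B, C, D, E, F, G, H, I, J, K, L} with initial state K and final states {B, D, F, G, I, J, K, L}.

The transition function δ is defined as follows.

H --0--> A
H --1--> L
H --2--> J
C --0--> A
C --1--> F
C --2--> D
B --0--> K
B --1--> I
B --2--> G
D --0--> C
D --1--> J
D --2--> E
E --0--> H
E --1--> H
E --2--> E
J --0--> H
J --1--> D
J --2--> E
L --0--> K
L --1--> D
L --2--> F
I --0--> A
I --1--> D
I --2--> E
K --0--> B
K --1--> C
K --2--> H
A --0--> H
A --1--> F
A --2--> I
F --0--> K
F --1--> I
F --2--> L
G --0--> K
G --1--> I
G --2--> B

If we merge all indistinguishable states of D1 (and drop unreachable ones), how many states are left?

Every state is reachable, so we keep all 12.
P0 = {B,D,F,G,I,J,K,L} | {A,C,E,H}.
Split {B,D,F,G,I,J,K,L} by δ(·,0) → {B,F,G,K,L} and {D,I,J}.
Refine {B,F,G,K,L} on symbol 1: members go to different blocks, giving {B,F,G,L} and {K}.
Split {A,C,E,H} by δ(·,1) → {A,C,H} and {E}.
No further refinement is possible. Final partition (5 blocks): {B,F,G,L} | {A,C,H} | {D,I,J} | {K} | {E}.

5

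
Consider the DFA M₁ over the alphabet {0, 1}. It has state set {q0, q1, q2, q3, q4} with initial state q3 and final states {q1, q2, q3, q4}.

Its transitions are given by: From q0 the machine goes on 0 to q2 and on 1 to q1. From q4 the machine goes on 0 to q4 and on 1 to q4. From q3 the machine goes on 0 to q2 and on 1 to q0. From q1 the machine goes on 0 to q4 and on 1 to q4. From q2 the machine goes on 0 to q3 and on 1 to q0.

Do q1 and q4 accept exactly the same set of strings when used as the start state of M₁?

Yes

Start with accepting vs non-accepting: {q1,q2,q3,q4} | {q0}.
On input 1, block {q1,q2,q3,q4} splits into {q1,q4} and {q2,q3}.
The partition is now stable with 3 blocks: {q1,q4} | {q0} | {q2,q3}.
q1 and q4 lie in the same block of the stable partition, so they are equivalent — no string distinguishes them.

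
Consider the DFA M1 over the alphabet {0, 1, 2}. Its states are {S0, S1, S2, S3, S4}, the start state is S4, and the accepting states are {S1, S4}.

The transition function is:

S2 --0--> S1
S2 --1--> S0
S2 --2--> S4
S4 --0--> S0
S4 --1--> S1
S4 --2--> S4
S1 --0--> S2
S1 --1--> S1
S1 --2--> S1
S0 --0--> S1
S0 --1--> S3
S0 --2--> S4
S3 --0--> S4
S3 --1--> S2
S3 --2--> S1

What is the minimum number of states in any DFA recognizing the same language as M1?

2

Initial partition by acceptance: {S1,S4} | {S0,S2,S3}.
No further refinement is possible. Final partition (2 blocks): {S1,S4} | {S0,S2,S3}.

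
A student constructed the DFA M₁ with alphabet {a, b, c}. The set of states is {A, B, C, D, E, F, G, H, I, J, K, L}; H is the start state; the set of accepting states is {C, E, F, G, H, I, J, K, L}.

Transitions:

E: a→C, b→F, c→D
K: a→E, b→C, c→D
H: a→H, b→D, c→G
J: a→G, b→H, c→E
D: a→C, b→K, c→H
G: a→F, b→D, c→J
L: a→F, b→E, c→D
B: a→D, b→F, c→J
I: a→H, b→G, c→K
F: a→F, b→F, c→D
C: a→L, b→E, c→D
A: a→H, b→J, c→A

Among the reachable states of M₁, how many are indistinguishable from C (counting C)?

First remove the unreachable states {A,B,I}; 9 states remain.
P0 = {C,E,F,G,H,J,K,L} | {D}.
Refine {C,E,F,G,H,J,K,L} on symbol b: members go to different blocks, giving {C,E,F,J,K,L} and {G,H}.
Refine {C,E,F,J,K,L} on symbol a: members go to different blocks, giving {C,E,F,K,L} and {J}.
Refine {G,H} on symbol a: members go to different blocks, giving {G} and {H}.
The partition is now stable with 5 blocks: {C,E,F,K,L} | {D} | {G} | {J} | {H}.
State C belongs to the block {C,E,F,K,L}, which has 5 states.

5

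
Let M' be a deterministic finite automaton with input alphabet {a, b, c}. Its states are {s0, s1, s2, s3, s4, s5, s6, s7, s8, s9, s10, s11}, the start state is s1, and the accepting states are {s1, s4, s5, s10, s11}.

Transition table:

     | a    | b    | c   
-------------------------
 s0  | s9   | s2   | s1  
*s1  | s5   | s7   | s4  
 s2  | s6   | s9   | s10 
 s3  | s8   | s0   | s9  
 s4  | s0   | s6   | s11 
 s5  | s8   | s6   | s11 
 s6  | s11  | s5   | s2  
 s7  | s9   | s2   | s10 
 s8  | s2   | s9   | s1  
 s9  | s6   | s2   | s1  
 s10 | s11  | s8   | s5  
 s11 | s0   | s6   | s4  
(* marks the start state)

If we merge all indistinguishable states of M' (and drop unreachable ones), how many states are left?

5

First remove the unreachable states {s3}; 11 states remain.
Initial partition by acceptance: {s1,s4,s5,s10,s11} | {s0,s2,s6,s7,s8,s9}.
On input a, block {s1,s4,s5,s10,s11} splits into {s4,s5,s11} and {s1,s10}.
On input a, block {s0,s2,s6,s7,s8,s9} splits into {s0,s2,s7,s8,s9} and {s6}.
On input a, block {s0,s2,s7,s8,s9} splits into {s0,s7,s8} and {s2,s9}.
No further refinement is possible. Final partition (5 blocks): {s4,s5,s11} | {s0,s7,s8} | {s1,s10} | {s6} | {s2,s9}.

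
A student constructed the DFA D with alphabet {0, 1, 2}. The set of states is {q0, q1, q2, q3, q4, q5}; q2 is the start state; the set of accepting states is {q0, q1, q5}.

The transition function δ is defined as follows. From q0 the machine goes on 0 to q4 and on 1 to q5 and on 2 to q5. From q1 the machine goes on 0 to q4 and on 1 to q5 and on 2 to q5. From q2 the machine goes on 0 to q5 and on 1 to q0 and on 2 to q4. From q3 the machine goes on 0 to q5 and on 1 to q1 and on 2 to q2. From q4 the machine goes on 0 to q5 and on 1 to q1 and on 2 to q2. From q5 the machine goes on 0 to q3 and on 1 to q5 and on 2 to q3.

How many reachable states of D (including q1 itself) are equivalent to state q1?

P0 = {q0,q1,q5} | {q2,q3,q4}.
Refine {q0,q1,q5} on symbol 2: members go to different blocks, giving {q0,q1} and {q5}.
No further refinement is possible. Final partition (3 blocks): {q0,q1} | {q2,q3,q4} | {q5}.
The equivalence class containing q1 is {q0,q1}, of size 2.

2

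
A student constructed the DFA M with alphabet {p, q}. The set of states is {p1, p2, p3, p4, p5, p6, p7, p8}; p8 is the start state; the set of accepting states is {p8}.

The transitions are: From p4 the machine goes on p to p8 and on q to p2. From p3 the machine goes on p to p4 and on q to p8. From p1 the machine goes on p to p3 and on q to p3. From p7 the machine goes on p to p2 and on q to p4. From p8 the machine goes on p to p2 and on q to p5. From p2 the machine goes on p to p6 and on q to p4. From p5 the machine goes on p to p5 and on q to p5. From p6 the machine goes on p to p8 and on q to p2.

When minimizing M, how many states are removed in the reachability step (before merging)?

3

Starting at p8 and following transitions, the reachable set is {p2, p4, p5, p6, p8}. That leaves p1, p3, p7 unreachable — 3 in total.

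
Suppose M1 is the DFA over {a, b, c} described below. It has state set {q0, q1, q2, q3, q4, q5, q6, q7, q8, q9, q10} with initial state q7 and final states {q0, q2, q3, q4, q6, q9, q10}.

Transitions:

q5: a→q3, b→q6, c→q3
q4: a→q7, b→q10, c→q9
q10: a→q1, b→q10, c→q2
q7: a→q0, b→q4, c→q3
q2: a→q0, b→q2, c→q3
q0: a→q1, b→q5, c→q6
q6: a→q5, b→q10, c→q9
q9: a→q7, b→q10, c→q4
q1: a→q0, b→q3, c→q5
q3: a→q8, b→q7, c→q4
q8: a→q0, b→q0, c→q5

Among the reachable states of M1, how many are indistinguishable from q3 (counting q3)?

All states are reachable from the start state.
P0 = {q0,q2,q3,q4,q6,q9,q10} | {q1,q5,q7,q8}.
Refine {q0,q2,q3,q4,q6,q9,q10} on symbol a: members go to different blocks, giving {q0,q3,q4,q6,q9,q10} and {q2}.
Split {q0,q3,q4,q6,q9,q10} by δ(·,b) → {q4,q6,q9,q10} and {q0,q3}.
Refine {q4,q6,q9,q10} on symbol c: members go to different blocks, giving {q4,q6,q9} and {q10}.
On input b, block {q1,q5,q7,q8} splits into {q1,q8} and {q5,q7}.
The partition is now stable with 6 blocks: {q4,q6,q9} | {q1,q8} | {q2} | {q0,q3} | {q10} | {q5,q7}.
The equivalence class containing q3 is {q0,q3}, of size 2.

2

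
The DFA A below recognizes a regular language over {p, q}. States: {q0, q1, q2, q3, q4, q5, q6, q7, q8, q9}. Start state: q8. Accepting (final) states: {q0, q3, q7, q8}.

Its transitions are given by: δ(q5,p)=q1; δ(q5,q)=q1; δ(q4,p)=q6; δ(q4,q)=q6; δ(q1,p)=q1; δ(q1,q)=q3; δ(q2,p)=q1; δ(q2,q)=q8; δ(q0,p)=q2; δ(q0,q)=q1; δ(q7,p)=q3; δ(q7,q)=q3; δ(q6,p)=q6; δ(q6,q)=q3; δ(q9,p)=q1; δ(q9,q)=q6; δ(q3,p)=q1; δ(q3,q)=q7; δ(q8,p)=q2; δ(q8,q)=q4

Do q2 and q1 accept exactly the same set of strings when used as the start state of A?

Reachable states from the start: {q1,q2,q3,q4,q6,q7,q8}. Unreachable: {q0,q5,q9} — drop them.
Initial partition by acceptance: {q3,q7,q8} | {q1,q2,q4,q6}.
Refine {q3,q7,q8} on symbol p: members go to different blocks, giving {q3,q8} and {q7}.
Refine {q3,q8} on symbol q: members go to different blocks, giving {q3} and {q8}.
Split {q1,q2,q4,q6} by δ(·,q) → {q1,q6} and {q2} and {q4}.
The partition is now stable with 6 blocks: {q3} | {q1,q6} | {q7} | {q8} | {q2} | {q4}.
q2 and q1 end up in different blocks, so they are distinguishable. For instance, the string 'qq' is accepted from only q1.

No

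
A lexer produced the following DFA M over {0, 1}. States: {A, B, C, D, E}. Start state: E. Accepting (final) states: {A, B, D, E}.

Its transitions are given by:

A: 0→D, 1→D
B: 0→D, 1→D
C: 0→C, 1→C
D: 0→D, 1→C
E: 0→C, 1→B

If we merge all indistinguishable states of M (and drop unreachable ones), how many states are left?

4

First remove the unreachable states {A}; 4 states remain.
Start with accepting vs non-accepting: {B,D,E} | {C}.
On input 0, block {B,D,E} splits into {B,D} and {E}.
Split {B,D} by δ(·,1) → {B} and {D}.
The partition is now stable with 4 blocks: {B} | {C} | {E} | {D}.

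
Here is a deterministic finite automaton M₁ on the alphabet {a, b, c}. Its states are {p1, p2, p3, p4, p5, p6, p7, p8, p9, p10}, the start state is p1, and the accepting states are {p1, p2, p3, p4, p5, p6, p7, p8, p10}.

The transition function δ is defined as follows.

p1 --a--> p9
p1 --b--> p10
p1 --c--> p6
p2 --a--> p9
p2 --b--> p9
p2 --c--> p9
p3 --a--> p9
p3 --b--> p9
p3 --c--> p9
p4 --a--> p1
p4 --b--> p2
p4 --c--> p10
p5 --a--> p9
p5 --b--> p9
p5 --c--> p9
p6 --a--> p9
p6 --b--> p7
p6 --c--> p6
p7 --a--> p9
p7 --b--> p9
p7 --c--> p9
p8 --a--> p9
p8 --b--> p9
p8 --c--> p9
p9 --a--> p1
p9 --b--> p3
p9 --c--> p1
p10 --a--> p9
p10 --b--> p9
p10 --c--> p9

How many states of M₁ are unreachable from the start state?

4

Starting at p1 and following transitions, the reachable set is {p1, p3, p6, p7, p9, p10}. That leaves p2, p4, p5, p8 unreachable — 4 in total.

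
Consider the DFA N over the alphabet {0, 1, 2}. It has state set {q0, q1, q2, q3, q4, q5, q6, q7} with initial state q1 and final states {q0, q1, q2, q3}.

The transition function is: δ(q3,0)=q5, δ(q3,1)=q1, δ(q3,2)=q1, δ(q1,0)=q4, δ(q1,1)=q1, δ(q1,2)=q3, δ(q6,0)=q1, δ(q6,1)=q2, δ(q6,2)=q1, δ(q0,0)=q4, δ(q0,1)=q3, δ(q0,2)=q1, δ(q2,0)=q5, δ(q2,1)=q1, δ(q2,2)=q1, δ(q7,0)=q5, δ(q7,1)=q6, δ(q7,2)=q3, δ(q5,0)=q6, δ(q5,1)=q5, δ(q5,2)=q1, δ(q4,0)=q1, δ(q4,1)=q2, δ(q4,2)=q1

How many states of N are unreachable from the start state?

2

BFS from q1 reaches {q1, q2, q3, q4, q5, q6}; the 2 state(s) q0, q7 are never visited.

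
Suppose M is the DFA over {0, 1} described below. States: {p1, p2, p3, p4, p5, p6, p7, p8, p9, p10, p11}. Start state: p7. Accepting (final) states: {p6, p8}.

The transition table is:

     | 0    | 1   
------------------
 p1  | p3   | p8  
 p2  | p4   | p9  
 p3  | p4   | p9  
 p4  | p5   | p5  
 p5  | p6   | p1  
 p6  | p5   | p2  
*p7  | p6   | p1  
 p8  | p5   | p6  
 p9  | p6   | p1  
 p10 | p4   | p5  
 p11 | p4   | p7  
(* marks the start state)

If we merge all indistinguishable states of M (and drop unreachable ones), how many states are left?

First remove the unreachable states {p10,p11}; 9 states remain.
Initial partition by acceptance: {p6,p8} | {p1,p2,p3,p4,p5,p7,p9}.
On input 1, block {p6,p8} splits into {p6} and {p8}.
On input 0, block {p1,p2,p3,p4,p5,p7,p9} splits into {p1,p2,p3,p4} and {p5,p7,p9}.
Refine {p1,p2,p3,p4} on symbol 0: members go to different blocks, giving {p1,p2,p3} and {p4}.
Split {p1,p2,p3} by δ(·,0) → {p2,p3} and {p1}.
No further refinement is possible. Final partition (6 blocks): {p6} | {p2,p3} | {p8} | {p5,p7,p9} | {p4} | {p1}.

6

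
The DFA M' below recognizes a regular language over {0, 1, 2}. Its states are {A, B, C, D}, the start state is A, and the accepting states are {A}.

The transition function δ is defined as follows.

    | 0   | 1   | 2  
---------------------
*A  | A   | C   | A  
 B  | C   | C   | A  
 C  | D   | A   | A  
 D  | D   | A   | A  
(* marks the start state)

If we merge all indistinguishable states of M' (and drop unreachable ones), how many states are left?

First remove the unreachable states {B}; 3 states remain.
Start with accepting vs non-accepting: {A} | {C,D}.
The partition is now stable with 2 blocks: {A} | {C,D}.

2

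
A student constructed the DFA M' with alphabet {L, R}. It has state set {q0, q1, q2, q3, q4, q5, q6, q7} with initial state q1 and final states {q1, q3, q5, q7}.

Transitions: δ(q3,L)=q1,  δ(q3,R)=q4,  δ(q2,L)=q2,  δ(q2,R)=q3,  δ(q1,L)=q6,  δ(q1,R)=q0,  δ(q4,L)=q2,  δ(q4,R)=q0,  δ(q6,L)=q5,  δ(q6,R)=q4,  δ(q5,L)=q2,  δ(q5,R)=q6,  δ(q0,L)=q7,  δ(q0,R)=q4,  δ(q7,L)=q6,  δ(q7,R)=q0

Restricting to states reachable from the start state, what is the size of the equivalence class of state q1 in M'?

2

All states are reachable from the start state.
Initial partition by acceptance: {q1,q3,q5,q7} | {q0,q2,q4,q6}.
Split {q1,q3,q5,q7} by δ(·,L) → {q1,q5,q7} and {q3}.
Refine {q0,q2,q4,q6} on symbol L: members go to different blocks, giving {q0,q6} and {q2,q4}.
Split {q1,q5,q7} by δ(·,L) → {q1,q7} and {q5}.
Refine {q0,q6} on symbol L: members go to different blocks, giving {q0} and {q6}.
Refine {q2,q4} on symbol R: members go to different blocks, giving {q2} and {q4}.
Stable partition: {q1,q7} | {q0} | {q3} | {q2} | {q5} | {q6} | {q4} — 7 equivalence classes.
The equivalence class containing q1 is {q1,q7}, of size 2.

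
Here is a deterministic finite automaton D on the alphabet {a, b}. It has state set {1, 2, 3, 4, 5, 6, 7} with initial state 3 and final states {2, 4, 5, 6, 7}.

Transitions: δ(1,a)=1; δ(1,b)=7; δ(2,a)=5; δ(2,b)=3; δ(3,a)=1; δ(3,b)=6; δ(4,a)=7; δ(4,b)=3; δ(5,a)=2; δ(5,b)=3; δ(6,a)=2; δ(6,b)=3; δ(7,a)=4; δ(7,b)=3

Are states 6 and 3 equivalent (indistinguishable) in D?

No

Start with accepting vs non-accepting: {2,4,5,6,7} | {1,3}.
The partition is now stable with 2 blocks: {2,4,5,6,7} | {1,3}.
6 and 3 end up in different blocks, so they are distinguishable. For instance, the string 'ε' is accepted from only 6.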